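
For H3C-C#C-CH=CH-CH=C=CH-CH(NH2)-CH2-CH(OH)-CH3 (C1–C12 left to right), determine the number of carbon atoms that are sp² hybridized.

4

C1: sp3
C2: sp
C3: sp
C4: sp2 ✓
C5: sp2 ✓
C6: sp2 ✓
C7: sp
C8: sp2 ✓
C9: sp3
C10: sp3
C11: sp3
C12: sp3
C4, C5, C6, C8 → 4 sp2 carbons.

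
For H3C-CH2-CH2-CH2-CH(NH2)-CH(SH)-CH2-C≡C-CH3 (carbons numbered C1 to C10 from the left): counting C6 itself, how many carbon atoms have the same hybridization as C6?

C6 is sp3 (only σ bonds).
C1: sp3 ✓
C2: sp3 ✓
C3: sp3 ✓
C4: sp3 ✓
C5: sp3 ✓
C6: sp3 ✓
C7: sp3 ✓
C8: sp
C9: sp
C10: sp3 ✓
8 carbons are sp3.

8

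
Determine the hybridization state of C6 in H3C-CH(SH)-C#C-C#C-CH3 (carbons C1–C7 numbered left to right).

C6: 2 σ bonds, plus two π bonds; 2 regions of electron density → sp.

sp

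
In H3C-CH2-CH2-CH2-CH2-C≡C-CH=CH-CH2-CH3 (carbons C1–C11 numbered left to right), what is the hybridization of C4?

sp3

C4: 4 σ bonds — 4 electron domains, sp3.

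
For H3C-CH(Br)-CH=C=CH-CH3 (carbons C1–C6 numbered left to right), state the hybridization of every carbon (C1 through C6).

C1 carries 4 σ bonds, giving a steric number of 4, so it is sp3.
C2: 4 σ bonds; 4 regions of electron density → sp3.
C3 carries 3 σ bonds, plus one π bond, giving a steric number of 3, so it is sp2.
C4 carries 2 σ bonds, plus two π bonds, giving a steric number of 2, so it is sp.
C5 has 3 σ bonds, plus one π bond: steric number 3 → sp2.
C6: 4 σ bonds — 4 electron domains, sp3.

C1 sp3, C2 sp3, C3 sp2, C4 sp, C5 sp2, C6 sp3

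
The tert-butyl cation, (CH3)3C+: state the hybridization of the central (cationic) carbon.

sp²

Three σ bonds and an empty p orbital; no lone pair → steric number 3 → sp2 and planar.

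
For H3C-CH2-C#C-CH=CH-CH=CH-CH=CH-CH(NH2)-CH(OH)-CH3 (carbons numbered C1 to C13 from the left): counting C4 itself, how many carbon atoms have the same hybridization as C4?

C4 is sp (two π bonds).
C1: sp3
C2: sp3
C3: sp ✓
C4: sp ✓
C5: sp2
C6: sp2
C7: sp2
C8: sp2
C9: sp2
C10: sp2
C11: sp3
C12: sp3
C13: sp3
2 carbons are sp.

2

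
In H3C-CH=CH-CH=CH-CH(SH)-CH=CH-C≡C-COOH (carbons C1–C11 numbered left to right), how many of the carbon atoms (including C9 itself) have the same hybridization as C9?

C9 is sp (two π bonds).
C1: sp3
C2: sp2
C3: sp2
C4: sp2
C5: sp2
C6: sp3
C7: sp2
C8: sp2
C9: sp ✓
C10: sp ✓
C11: sp2
2 carbons are sp.

2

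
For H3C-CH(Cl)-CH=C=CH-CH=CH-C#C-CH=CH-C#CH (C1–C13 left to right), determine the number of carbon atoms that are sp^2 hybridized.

C1: sp3
C2: sp3
C3: sp2 ✓
C4: sp
C5: sp2 ✓
C6: sp2 ✓
C7: sp2 ✓
C8: sp
C9: sp
C10: sp2 ✓
C11: sp2 ✓
C12: sp
C13: sp
C3, C5, C6, C7, C10, C11 → 6 sp2 carbons.

6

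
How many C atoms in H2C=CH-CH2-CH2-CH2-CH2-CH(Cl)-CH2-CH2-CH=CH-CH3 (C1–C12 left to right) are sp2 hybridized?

C1: sp2 ✓
C2: sp2 ✓
C3: sp3
C4: sp3
C5: sp3
C6: sp3
C7: sp3
C8: sp3
C9: sp3
C10: sp2 ✓
C11: sp2 ✓
C12: sp3
C1, C2, C10, C11 → 4 sp2 carbons.

4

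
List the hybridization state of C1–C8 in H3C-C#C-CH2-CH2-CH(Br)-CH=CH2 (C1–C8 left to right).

C1: 4 σ bonds — 4 electron domains, sp3.
C2 (2 σ bonds, plus two π bonds) has steric number 2: sp.
C3 carries 2 σ bonds, plus two π bonds, giving a steric number of 2, so it is sp.
C4 (4 σ bonds) has steric number 4: sp3.
C5: 4 σ bonds — 4 electron domains, sp3.
C6: 4 σ bonds — 4 electron domains, sp3.
C7: 3 σ bonds, plus one π bond — 3 electron domains, sp2.
C8 has 3 σ bonds, plus one π bond: steric number 3 → sp2.

C1 sp3, C2 sp, C3 sp, C4 sp3, C5 sp3, C6 sp3, C7 sp2, C8 sp2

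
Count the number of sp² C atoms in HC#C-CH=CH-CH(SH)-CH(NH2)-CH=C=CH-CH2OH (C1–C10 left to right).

4

C1: sp
C2: sp
C3: sp2 ✓
C4: sp2 ✓
C5: sp3
C6: sp3
C7: sp2 ✓
C8: sp
C9: sp2 ✓
C10: sp3
C3, C4, C7, C9 → 4 sp2 carbons.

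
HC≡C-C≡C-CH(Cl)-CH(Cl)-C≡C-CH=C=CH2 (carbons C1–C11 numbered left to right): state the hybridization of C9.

C9: 3 σ bonds, plus one π bond; 3 regions of electron density → sp2.

sp²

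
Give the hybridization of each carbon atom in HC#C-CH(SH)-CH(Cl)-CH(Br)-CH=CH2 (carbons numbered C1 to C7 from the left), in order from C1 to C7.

C1 (2 σ bonds, plus two π bonds) has steric number 2: sp.
C2: 2 σ bonds, plus two π bonds — 2 electron domains, sp.
C3 is sp3: 4 σ bonds, 4 electron-density regions.
C4: 4 σ bonds; 4 regions of electron density → sp3.
C5 is sp3: 4 σ bonds, 4 electron-density regions.
C6: 3 σ bonds, plus one π bond — 3 electron domains, sp2.
C7 has 3 σ bonds, plus one π bond: steric number 3 → sp2.

C1 sp, C2 sp, C3 sp3, C4 sp3, C5 sp3, C6 sp2, C7 sp2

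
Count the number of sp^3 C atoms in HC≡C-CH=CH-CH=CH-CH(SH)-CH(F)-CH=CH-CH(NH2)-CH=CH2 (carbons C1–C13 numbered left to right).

3

C1: sp
C2: sp
C3: sp2
C4: sp2
C5: sp2
C6: sp2
C7: sp3 ✓
C8: sp3 ✓
C9: sp2
C10: sp2
C11: sp3 ✓
C12: sp2
C13: sp2
C7, C8, C11 → 3 sp3 carbons.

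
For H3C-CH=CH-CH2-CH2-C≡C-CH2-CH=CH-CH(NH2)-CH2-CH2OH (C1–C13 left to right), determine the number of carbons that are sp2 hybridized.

4

C1: sp3
C2: sp2 ✓
C3: sp2 ✓
C4: sp3
C5: sp3
C6: sp
C7: sp
C8: sp3
C9: sp2 ✓
C10: sp2 ✓
C11: sp3
C12: sp3
C13: sp3
C2, C3, C9, C10 → 4 sp2 carbons.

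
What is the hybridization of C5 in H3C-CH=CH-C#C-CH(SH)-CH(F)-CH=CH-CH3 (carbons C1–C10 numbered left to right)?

sp

C5 carries 2 σ bonds, plus two π bonds, giving a steric number of 2, so it is sp.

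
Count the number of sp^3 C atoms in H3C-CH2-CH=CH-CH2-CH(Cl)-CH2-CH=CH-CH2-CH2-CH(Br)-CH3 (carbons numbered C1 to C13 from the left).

C1: sp3 ✓
C2: sp3 ✓
C3: sp2
C4: sp2
C5: sp3 ✓
C6: sp3 ✓
C7: sp3 ✓
C8: sp2
C9: sp2
C10: sp3 ✓
C11: sp3 ✓
C12: sp3 ✓
C13: sp3 ✓
C1, C2, C5, C6, C7, C10, C11, C12, C13 → 9 sp3 carbons.

9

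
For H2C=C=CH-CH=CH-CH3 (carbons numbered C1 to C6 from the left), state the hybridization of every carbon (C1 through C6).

C1: 3 σ bonds, plus one π bond — 3 electron domains, sp2.
C2 carries 2 σ bonds, plus two π bonds, giving a steric number of 2, so it is sp.
C3 carries 3 σ bonds, plus one π bond, giving a steric number of 3, so it is sp2.
C4 has 3 σ bonds, plus one π bond: steric number 3 → sp2.
C5 carries 3 σ bonds, plus one π bond, giving a steric number of 3, so it is sp2.
C6: 4 σ bonds — 4 electron domains, sp3.

C1 sp2, C2 sp, C3 sp2, C4 sp2, C5 sp2, C6 sp3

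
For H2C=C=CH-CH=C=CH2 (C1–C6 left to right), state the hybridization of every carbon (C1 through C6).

C1 sp2, C2 sp, C3 sp2, C4 sp2, C5 sp, C6 sp2

C1: 3 σ bonds, plus one π bond — 3 electron domains, sp2.
C2 (2 σ bonds, plus two π bonds) has steric number 2: sp.
C3: 3 σ bonds, plus one π bond; 3 regions of electron density → sp2.
C4 is sp2: 3 σ bonds, plus one π bond, 3 electron-density regions.
C5 (2 σ bonds, plus two π bonds) has steric number 2: sp.
C6: 3 σ bonds, plus one π bond; 3 regions of electron density → sp2.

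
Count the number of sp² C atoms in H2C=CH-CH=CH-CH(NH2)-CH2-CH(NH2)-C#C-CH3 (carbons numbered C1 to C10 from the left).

4

C1: sp2 ✓
C2: sp2 ✓
C3: sp2 ✓
C4: sp2 ✓
C5: sp3
C6: sp3
C7: sp3
C8: sp
C9: sp
C10: sp3
C1, C2, C3, C4 → 4 sp2 carbons.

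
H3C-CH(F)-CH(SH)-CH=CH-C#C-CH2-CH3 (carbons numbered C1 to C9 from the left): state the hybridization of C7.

sp

C7 — 2 σ bonds, plus two π bonds. Steric number 2, so sp.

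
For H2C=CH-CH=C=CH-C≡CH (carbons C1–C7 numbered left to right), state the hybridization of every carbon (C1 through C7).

C1 sp2, C2 sp2, C3 sp2, C4 sp, C5 sp2, C6 sp, C7 sp

C1 — 3 σ bonds, plus one π bond. Steric number 3, so sp2.
C2 has 3 σ bonds, plus one π bond: steric number 3 → sp2.
C3 — 3 σ bonds, plus one π bond. Steric number 3, so sp2.
C4 is sp: 2 σ bonds, plus two π bonds, 2 electron-density regions.
C5 (3 σ bonds, plus one π bond) has steric number 3: sp2.
C6 (2 σ bonds, plus two π bonds) has steric number 2: sp.
C7: 2 σ bonds, plus two π bonds; 2 regions of electron density → sp.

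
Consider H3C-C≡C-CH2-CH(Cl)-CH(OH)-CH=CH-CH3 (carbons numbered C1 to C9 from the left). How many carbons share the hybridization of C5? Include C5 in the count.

C5 is sp3 (only σ bonds).
C1: sp3 ✓
C2: sp
C3: sp
C4: sp3 ✓
C5: sp3 ✓
C6: sp3 ✓
C7: sp2
C8: sp2
C9: sp3 ✓
5 carbons are sp3.

5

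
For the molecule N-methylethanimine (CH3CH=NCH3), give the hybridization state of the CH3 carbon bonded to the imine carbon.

sp³

The CH3 carbon bonded to the imine carbon carries 4 σ bonds, giving a steric number of 4, so it is sp3.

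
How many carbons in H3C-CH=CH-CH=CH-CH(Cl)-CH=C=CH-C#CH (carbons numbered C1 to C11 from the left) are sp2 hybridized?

C1: sp3
C2: sp2 ✓
C3: sp2 ✓
C4: sp2 ✓
C5: sp2 ✓
C6: sp3
C7: sp2 ✓
C8: sp
C9: sp2 ✓
C10: sp
C11: sp
C2, C3, C4, C5, C7, C9 → 6 sp2 carbons.

6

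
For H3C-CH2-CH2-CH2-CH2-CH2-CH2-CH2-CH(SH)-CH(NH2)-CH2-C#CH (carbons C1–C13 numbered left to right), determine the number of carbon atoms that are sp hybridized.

2

C1: sp3
C2: sp3
C3: sp3
C4: sp3
C5: sp3
C6: sp3
C7: sp3
C8: sp3
C9: sp3
C10: sp3
C11: sp3
C12: sp ✓
C13: sp ✓
C12, C13 → 2 sp carbons.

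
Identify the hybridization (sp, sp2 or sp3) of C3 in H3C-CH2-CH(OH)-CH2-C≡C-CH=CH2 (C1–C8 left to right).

C3 (4 σ bonds) has steric number 4: sp3.

sp^3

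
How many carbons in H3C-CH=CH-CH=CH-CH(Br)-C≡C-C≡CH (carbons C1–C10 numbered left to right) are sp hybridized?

C1: sp3
C2: sp2
C3: sp2
C4: sp2
C5: sp2
C6: sp3
C7: sp ✓
C8: sp ✓
C9: sp ✓
C10: sp ✓
C7, C8, C9, C10 → 4 sp carbons.

4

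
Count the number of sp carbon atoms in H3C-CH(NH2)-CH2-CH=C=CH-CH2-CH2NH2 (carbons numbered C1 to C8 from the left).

1

C1: sp3
C2: sp3
C3: sp3
C4: sp2
C5: sp ✓
C6: sp2
C7: sp3
C8: sp3
C5 → 1 sp carbon.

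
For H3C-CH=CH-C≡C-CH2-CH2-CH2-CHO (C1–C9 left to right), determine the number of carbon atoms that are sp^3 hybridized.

C1: sp3 ✓
C2: sp2
C3: sp2
C4: sp
C5: sp
C6: sp3 ✓
C7: sp3 ✓
C8: sp3 ✓
C9: sp2
C1, C6, C7, C8 → 4 sp3 carbons.

4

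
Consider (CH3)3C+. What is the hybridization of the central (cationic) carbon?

sp²

Three σ bonds and an empty p orbital; no lone pair → steric number 3 → sp2 and planar.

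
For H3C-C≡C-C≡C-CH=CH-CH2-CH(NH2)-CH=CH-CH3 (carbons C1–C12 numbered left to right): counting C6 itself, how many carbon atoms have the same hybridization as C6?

4

C6 is sp2 (one π bond).
C1: sp3
C2: sp
C3: sp
C4: sp
C5: sp
C6: sp2 ✓
C7: sp2 ✓
C8: sp3
C9: sp3
C10: sp2 ✓
C11: sp2 ✓
C12: sp3
4 carbons are sp2.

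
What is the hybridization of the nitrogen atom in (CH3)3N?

The nitrogen atom: 3 σ bonds and 1 lone pair — 4 electron domains, sp3.

sp³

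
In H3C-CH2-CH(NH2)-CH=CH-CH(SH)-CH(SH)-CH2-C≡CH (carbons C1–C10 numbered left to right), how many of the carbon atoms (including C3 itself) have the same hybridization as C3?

6

C3 is sp3 (only σ bonds).
C1: sp3 ✓
C2: sp3 ✓
C3: sp3 ✓
C4: sp2
C5: sp2
C6: sp3 ✓
C7: sp3 ✓
C8: sp3 ✓
C9: sp
C10: sp
6 carbons are sp3.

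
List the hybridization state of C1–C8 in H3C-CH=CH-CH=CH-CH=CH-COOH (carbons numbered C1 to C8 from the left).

C1: 4 σ bonds — 4 electron domains, sp3.
C2 — 3 σ bonds, plus one π bond. Steric number 3, so sp2.
C3 carries 3 σ bonds, plus one π bond, giving a steric number of 3, so it is sp2.
C4 carries 3 σ bonds, plus one π bond, giving a steric number of 3, so it is sp2.
C5 has 3 σ bonds, plus one π bond: steric number 3 → sp2.
C6 — 3 σ bonds, plus one π bond. Steric number 3, so sp2.
C7: 3 σ bonds, plus one π bond — 3 electron domains, sp2.
C8: 3 σ bonds, plus one π bond; 3 regions of electron density → sp2.

C1 sp3, C2 sp2, C3 sp2, C4 sp2, C5 sp2, C6 sp2, C7 sp2, C8 sp2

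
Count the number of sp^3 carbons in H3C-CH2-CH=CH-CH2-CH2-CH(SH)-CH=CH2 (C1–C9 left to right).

5

C1: sp3 ✓
C2: sp3 ✓
C3: sp2
C4: sp2
C5: sp3 ✓
C6: sp3 ✓
C7: sp3 ✓
C8: sp2
C9: sp2
C1, C2, C5, C6, C7 → 5 sp3 carbons.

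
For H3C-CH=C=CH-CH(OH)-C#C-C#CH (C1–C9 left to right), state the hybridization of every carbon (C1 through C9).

C1 sp3, C2 sp2, C3 sp, C4 sp2, C5 sp3, C6 sp, C7 sp, C8 sp, C9 sp

C1 carries 4 σ bonds, giving a steric number of 4, so it is sp3.
C2 has 3 σ bonds, plus one π bond: steric number 3 → sp2.
C3 has 2 σ bonds, plus two π bonds: steric number 2 → sp.
C4 is sp2: 3 σ bonds, plus one π bond, 3 electron-density regions.
C5 (4 σ bonds) has steric number 4: sp3.
C6: 2 σ bonds, plus two π bonds; 2 regions of electron density → sp.
C7: 2 σ bonds, plus two π bonds; 2 regions of electron density → sp.
C8 (2 σ bonds, plus two π bonds) has steric number 2: sp.
C9: 2 σ bonds, plus two π bonds; 2 regions of electron density → sp.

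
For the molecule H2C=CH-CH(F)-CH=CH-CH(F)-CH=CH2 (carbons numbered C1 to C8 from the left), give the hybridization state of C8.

sp²

C8 carries 3 σ bonds, plus one π bond, giving a steric number of 3, so it is sp2.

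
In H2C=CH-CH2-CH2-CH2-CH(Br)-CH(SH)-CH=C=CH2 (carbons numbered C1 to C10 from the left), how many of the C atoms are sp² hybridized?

C1: sp2 ✓
C2: sp2 ✓
C3: sp3
C4: sp3
C5: sp3
C6: sp3
C7: sp3
C8: sp2 ✓
C9: sp
C10: sp2 ✓
C1, C2, C8, C10 → 4 sp2 carbons.

4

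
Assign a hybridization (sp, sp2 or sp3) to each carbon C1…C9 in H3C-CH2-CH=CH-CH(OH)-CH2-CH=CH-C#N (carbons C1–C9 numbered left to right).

C1 sp3, C2 sp3, C3 sp2, C4 sp2, C5 sp3, C6 sp3, C7 sp2, C8 sp2, C9 sp

C1 — 4 σ bonds. Steric number 4, so sp3.
C2 has 4 σ bonds: steric number 4 → sp3.
C3: 3 σ bonds, plus one π bond — 3 electron domains, sp2.
C4 has 3 σ bonds, plus one π bond: steric number 3 → sp2.
C5 is sp3: 4 σ bonds, 4 electron-density regions.
C6: 4 σ bonds; 4 regions of electron density → sp3.
C7: 3 σ bonds, plus one π bond — 3 electron domains, sp2.
C8: 3 σ bonds, plus one π bond — 3 electron domains, sp2.
C9 is sp: 2 σ bonds, plus two π bonds, 2 electron-density regions.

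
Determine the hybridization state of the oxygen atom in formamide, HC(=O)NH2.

sp2

The oxygen atom (1 σ bond and 2 lone pairs, plus one π bond) has steric number 3: sp2.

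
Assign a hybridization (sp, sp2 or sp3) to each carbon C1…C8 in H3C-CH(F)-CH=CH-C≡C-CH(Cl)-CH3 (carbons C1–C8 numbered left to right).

C1 sp3, C2 sp3, C3 sp2, C4 sp2, C5 sp, C6 sp, C7 sp3, C8 sp3

C1 carries 4 σ bonds, giving a steric number of 4, so it is sp3.
C2 (4 σ bonds) has steric number 4: sp3.
C3 — 3 σ bonds, plus one π bond. Steric number 3, so sp2.
C4 (3 σ bonds, plus one π bond) has steric number 3: sp2.
C5 (2 σ bonds, plus two π bonds) has steric number 2: sp.
C6 — 2 σ bonds, plus two π bonds. Steric number 2, so sp.
C7: 4 σ bonds; 4 regions of electron density → sp3.
C8: 4 σ bonds; 4 regions of electron density → sp3.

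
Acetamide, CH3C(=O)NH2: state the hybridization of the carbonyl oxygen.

The carbonyl oxygen: 1 σ bond and 2 lone pairs, plus one π bond; 3 regions of electron density → sp2.

sp²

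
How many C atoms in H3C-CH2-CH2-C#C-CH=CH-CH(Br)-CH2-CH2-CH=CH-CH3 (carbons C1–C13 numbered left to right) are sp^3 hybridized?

7

C1: sp3 ✓
C2: sp3 ✓
C3: sp3 ✓
C4: sp
C5: sp
C6: sp2
C7: sp2
C8: sp3 ✓
C9: sp3 ✓
C10: sp3 ✓
C11: sp2
C12: sp2
C13: sp3 ✓
C1, C2, C3, C8, C9, C10, C13 → 7 sp3 carbons.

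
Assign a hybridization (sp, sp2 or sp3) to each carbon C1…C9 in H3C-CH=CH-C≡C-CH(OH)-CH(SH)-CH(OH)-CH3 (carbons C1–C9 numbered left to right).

C1 sp3, C2 sp2, C3 sp2, C4 sp, C5 sp, C6 sp3, C7 sp3, C8 sp3, C9 sp3

C1: 4 σ bonds — 4 electron domains, sp3.
C2 — 3 σ bonds, plus one π bond. Steric number 3, so sp2.
C3 carries 3 σ bonds, plus one π bond, giving a steric number of 3, so it is sp2.
C4: 2 σ bonds, plus two π bonds — 2 electron domains, sp.
C5 — 2 σ bonds, plus two π bonds. Steric number 2, so sp.
C6 is sp3: 4 σ bonds, 4 electron-density regions.
C7: 4 σ bonds; 4 regions of electron density → sp3.
C8 carries 4 σ bonds, giving a steric number of 4, so it is sp3.
C9 has 4 σ bonds: steric number 4 → sp3.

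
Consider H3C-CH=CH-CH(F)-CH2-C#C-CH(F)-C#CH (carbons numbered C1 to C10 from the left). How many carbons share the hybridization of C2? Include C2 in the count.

2

C2 is sp2 (one π bond).
C1: sp3
C2: sp2 ✓
C3: sp2 ✓
C4: sp3
C5: sp3
C6: sp
C7: sp
C8: sp3
C9: sp
C10: sp
2 carbons are sp2.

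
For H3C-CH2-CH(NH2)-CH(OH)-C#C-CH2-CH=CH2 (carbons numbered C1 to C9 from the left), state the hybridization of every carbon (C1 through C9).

C1 (4 σ bonds) has steric number 4: sp3.
C2 is sp3: 4 σ bonds, 4 electron-density regions.
C3: 4 σ bonds; 4 regions of electron density → sp3.
C4 carries 4 σ bonds, giving a steric number of 4, so it is sp3.
C5: 2 σ bonds, plus two π bonds; 2 regions of electron density → sp.
C6: 2 σ bonds, plus two π bonds; 2 regions of electron density → sp.
C7 has 4 σ bonds: steric number 4 → sp3.
C8 (3 σ bonds, plus one π bond) has steric number 3: sp2.
C9 is sp2: 3 σ bonds, plus one π bond, 3 electron-density regions.

C1 sp3, C2 sp3, C3 sp3, C4 sp3, C5 sp, C6 sp, C7 sp3, C8 sp2, C9 sp2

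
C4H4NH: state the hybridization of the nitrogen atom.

N has three σ bonds; its lone pair occupies the p orbital and is part of the aromatic π system, so N is sp2 (not the sp3 a naive steric count of 4 would give).

sp2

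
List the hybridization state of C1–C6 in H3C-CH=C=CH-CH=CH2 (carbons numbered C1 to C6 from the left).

C1: 4 σ bonds — 4 electron domains, sp3.
C2 carries 3 σ bonds, plus one π bond, giving a steric number of 3, so it is sp2.
C3 is sp: 2 σ bonds, plus two π bonds, 2 electron-density regions.
C4 is sp2: 3 σ bonds, plus one π bond, 3 electron-density regions.
C5 carries 3 σ bonds, plus one π bond, giving a steric number of 3, so it is sp2.
C6 — 3 σ bonds, plus one π bond. Steric number 3, so sp2.

C1 sp3, C2 sp2, C3 sp, C4 sp2, C5 sp2, C6 sp2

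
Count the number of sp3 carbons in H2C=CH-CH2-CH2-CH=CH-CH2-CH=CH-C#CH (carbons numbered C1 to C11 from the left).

C1: sp2
C2: sp2
C3: sp3 ✓
C4: sp3 ✓
C5: sp2
C6: sp2
C7: sp3 ✓
C8: sp2
C9: sp2
C10: sp
C11: sp
C3, C4, C7 → 3 sp3 carbons.

3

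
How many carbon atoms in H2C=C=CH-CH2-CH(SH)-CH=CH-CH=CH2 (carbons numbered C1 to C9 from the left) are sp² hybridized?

6

C1: sp2 ✓
C2: sp
C3: sp2 ✓
C4: sp3
C5: sp3
C6: sp2 ✓
C7: sp2 ✓
C8: sp2 ✓
C9: sp2 ✓
C1, C3, C6, C7, C8, C9 → 6 sp2 carbons.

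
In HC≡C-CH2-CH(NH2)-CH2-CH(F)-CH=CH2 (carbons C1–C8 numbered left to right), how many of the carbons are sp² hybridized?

C1: sp
C2: sp
C3: sp3
C4: sp3
C5: sp3
C6: sp3
C7: sp2 ✓
C8: sp2 ✓
C7, C8 → 2 sp2 carbons.

2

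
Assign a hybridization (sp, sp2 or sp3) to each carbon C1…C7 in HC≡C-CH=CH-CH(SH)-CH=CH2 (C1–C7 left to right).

C1: 2 σ bonds, plus two π bonds — 2 electron domains, sp.
C2: 2 σ bonds, plus two π bonds; 2 regions of electron density → sp.
C3 — 3 σ bonds, plus one π bond. Steric number 3, so sp2.
C4 is sp2: 3 σ bonds, plus one π bond, 3 electron-density regions.
C5 carries 4 σ bonds, giving a steric number of 4, so it is sp3.
C6 carries 3 σ bonds, plus one π bond, giving a steric number of 3, so it is sp2.
C7: 3 σ bonds, plus one π bond — 3 electron domains, sp2.

C1 sp, C2 sp, C3 sp2, C4 sp2, C5 sp3, C6 sp2, C7 sp2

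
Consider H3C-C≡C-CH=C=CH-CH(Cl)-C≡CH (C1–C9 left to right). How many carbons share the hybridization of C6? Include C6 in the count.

C6 is sp2 (one π bond).
C1: sp3
C2: sp
C3: sp
C4: sp2 ✓
C5: sp
C6: sp2 ✓
C7: sp3
C8: sp
C9: sp
2 carbons are sp2.

2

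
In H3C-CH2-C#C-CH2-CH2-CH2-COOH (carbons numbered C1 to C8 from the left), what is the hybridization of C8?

sp²

C8 (3 σ bonds, plus one π bond) has steric number 3: sp2.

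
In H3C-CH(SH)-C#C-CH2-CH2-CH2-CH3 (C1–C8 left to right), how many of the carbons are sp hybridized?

C1: sp3
C2: sp3
C3: sp ✓
C4: sp ✓
C5: sp3
C6: sp3
C7: sp3
C8: sp3
C3, C4 → 2 sp carbons.

2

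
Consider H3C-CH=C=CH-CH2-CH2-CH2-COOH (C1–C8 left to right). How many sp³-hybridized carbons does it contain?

C1: sp3 ✓
C2: sp2
C3: sp
C4: sp2
C5: sp3 ✓
C6: sp3 ✓
C7: sp3 ✓
C8: sp2
C1, C5, C6, C7 → 4 sp3 carbons.

4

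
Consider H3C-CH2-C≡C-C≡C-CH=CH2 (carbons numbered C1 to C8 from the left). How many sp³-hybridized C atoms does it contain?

C1: sp3 ✓
C2: sp3 ✓
C3: sp
C4: sp
C5: sp
C6: sp
C7: sp2
C8: sp2
C1, C2 → 2 sp3 carbons.

2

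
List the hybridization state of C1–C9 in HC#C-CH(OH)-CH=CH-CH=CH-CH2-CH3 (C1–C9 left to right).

C1 — 2 σ bonds, plus two π bonds. Steric number 2, so sp.
C2 is sp: 2 σ bonds, plus two π bonds, 2 electron-density regions.
C3 carries 4 σ bonds, giving a steric number of 4, so it is sp3.
C4 (3 σ bonds, plus one π bond) has steric number 3: sp2.
C5 has 3 σ bonds, plus one π bond: steric number 3 → sp2.
C6 (3 σ bonds, plus one π bond) has steric number 3: sp2.
C7 (3 σ bonds, plus one π bond) has steric number 3: sp2.
C8: 4 σ bonds; 4 regions of electron density → sp3.
C9 (4 σ bonds) has steric number 4: sp3.

C1 sp, C2 sp, C3 sp3, C4 sp2, C5 sp2, C6 sp2, C7 sp2, C8 sp3, C9 sp3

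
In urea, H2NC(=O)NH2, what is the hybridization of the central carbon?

sp^2

The central carbon carries 3 σ bonds, plus one π bond, giving a steric number of 3, so it is sp2.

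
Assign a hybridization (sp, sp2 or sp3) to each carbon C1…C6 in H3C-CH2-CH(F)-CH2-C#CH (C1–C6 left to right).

C1 sp3, C2 sp3, C3 sp3, C4 sp3, C5 sp, C6 sp

C1 is sp3: 4 σ bonds, 4 electron-density regions.
C2 — 4 σ bonds. Steric number 4, so sp3.
C3 (4 σ bonds) has steric number 4: sp3.
C4: 4 σ bonds — 4 electron domains, sp3.
C5: 2 σ bonds, plus two π bonds — 2 electron domains, sp.
C6 carries 2 σ bonds, plus two π bonds, giving a steric number of 2, so it is sp.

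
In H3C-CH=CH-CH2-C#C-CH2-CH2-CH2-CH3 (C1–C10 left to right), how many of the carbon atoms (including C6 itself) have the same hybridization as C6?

C6 is sp (two π bonds).
C1: sp3
C2: sp2
C3: sp2
C4: sp3
C5: sp ✓
C6: sp ✓
C7: sp3
C8: sp3
C9: sp3
C10: sp3
2 carbons are sp.

2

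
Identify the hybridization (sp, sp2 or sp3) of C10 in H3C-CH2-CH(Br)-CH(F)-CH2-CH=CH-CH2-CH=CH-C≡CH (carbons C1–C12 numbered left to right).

sp²

C10 carries 3 σ bonds, plus one π bond, giving a steric number of 3, so it is sp2.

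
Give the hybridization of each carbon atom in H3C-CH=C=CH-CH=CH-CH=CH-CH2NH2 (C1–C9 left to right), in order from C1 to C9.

C1 sp3, C2 sp2, C3 sp, C4 sp2, C5 sp2, C6 sp2, C7 sp2, C8 sp2, C9 sp3

C1 (4 σ bonds) has steric number 4: sp3.
C2 is sp2: 3 σ bonds, plus one π bond, 3 electron-density regions.
C3 has 2 σ bonds, plus two π bonds: steric number 2 → sp.
C4 — 3 σ bonds, plus one π bond. Steric number 3, so sp2.
C5 — 3 σ bonds, plus one π bond. Steric number 3, so sp2.
C6 has 3 σ bonds, plus one π bond: steric number 3 → sp2.
C7 carries 3 σ bonds, plus one π bond, giving a steric number of 3, so it is sp2.
C8 is sp2: 3 σ bonds, plus one π bond, 3 electron-density regions.
C9 (4 σ bonds) has steric number 4: sp3.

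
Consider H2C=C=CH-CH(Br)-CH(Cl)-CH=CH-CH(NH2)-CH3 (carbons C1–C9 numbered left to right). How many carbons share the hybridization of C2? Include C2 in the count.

C2 is sp (two π bonds).
C1: sp2
C2: sp ✓
C3: sp2
C4: sp3
C5: sp3
C6: sp2
C7: sp2
C8: sp3
C9: sp3
1 carbon is sp.

1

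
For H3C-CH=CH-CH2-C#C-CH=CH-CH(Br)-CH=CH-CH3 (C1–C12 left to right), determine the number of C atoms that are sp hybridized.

C1: sp3
C2: sp2
C3: sp2
C4: sp3
C5: sp ✓
C6: sp ✓
C7: sp2
C8: sp2
C9: sp3
C10: sp2
C11: sp2
C12: sp3
C5, C6 → 2 sp carbons.

2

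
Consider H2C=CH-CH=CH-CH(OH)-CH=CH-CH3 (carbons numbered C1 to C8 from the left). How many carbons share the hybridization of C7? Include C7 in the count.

C7 is sp2 (one π bond).
C1: sp2 ✓
C2: sp2 ✓
C3: sp2 ✓
C4: sp2 ✓
C5: sp3
C6: sp2 ✓
C7: sp2 ✓
C8: sp3
6 carbons are sp2.

6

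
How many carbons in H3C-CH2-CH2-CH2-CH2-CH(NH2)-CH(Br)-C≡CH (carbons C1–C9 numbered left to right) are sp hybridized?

C1: sp3
C2: sp3
C3: sp3
C4: sp3
C5: sp3
C6: sp3
C7: sp3
C8: sp ✓
C9: sp ✓
C8, C9 → 2 sp carbons.

2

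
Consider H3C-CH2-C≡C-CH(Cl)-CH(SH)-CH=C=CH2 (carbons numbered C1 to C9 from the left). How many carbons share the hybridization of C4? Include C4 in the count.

3

C4 is sp (two π bonds).
C1: sp3
C2: sp3
C3: sp ✓
C4: sp ✓
C5: sp3
C6: sp3
C7: sp2
C8: sp ✓
C9: sp2
3 carbons are sp.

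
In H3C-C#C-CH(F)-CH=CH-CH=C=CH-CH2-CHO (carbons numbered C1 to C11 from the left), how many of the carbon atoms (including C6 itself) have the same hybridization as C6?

5

C6 is sp2 (one π bond).
C1: sp3
C2: sp
C3: sp
C4: sp3
C5: sp2 ✓
C6: sp2 ✓
C7: sp2 ✓
C8: sp
C9: sp2 ✓
C10: sp3
C11: sp2 ✓
5 carbons are sp2.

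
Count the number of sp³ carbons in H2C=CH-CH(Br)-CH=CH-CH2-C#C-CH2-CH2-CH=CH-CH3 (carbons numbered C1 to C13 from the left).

C1: sp2
C2: sp2
C3: sp3 ✓
C4: sp2
C5: sp2
C6: sp3 ✓
C7: sp
C8: sp
C9: sp3 ✓
C10: sp3 ✓
C11: sp2
C12: sp2
C13: sp3 ✓
C3, C6, C9, C10, C13 → 5 sp3 carbons.

5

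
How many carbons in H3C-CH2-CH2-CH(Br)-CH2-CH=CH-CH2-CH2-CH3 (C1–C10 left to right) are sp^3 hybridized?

C1: sp3 ✓
C2: sp3 ✓
C3: sp3 ✓
C4: sp3 ✓
C5: sp3 ✓
C6: sp2
C7: sp2
C8: sp3 ✓
C9: sp3 ✓
C10: sp3 ✓
C1, C2, C3, C4, C5, C8, C9, C10 → 8 sp3 carbons.

8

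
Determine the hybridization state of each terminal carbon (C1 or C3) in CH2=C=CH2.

Each terminal carbon (C1 or C3) carries 3 σ bonds, plus one π bond, giving a steric number of 3, so it is sp2.

sp²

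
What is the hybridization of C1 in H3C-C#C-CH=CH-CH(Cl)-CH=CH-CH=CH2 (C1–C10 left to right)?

sp3

C1 carries 4 σ bonds, giving a steric number of 4, so it is sp3.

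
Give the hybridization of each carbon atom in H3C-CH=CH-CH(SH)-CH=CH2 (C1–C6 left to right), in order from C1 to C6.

C1 sp3, C2 sp2, C3 sp2, C4 sp3, C5 sp2, C6 sp2

C1 (4 σ bonds) has steric number 4: sp3.
C2 is sp2: 3 σ bonds, plus one π bond, 3 electron-density regions.
C3: 3 σ bonds, plus one π bond — 3 electron domains, sp2.
C4: 4 σ bonds; 4 regions of electron density → sp3.
C5 — 3 σ bonds, plus one π bond. Steric number 3, so sp2.
C6 is sp2: 3 σ bonds, plus one π bond, 3 electron-density regions.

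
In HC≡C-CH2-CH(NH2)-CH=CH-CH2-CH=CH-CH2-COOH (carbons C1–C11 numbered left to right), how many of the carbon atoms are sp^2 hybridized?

5

C1: sp
C2: sp
C3: sp3
C4: sp3
C5: sp2 ✓
C6: sp2 ✓
C7: sp3
C8: sp2 ✓
C9: sp2 ✓
C10: sp3
C11: sp2 ✓
C5, C6, C8, C9, C11 → 5 sp2 carbons.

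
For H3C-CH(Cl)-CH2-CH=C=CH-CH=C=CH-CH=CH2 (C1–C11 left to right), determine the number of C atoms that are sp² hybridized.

C1: sp3
C2: sp3
C3: sp3
C4: sp2 ✓
C5: sp
C6: sp2 ✓
C7: sp2 ✓
C8: sp
C9: sp2 ✓
C10: sp2 ✓
C11: sp2 ✓
C4, C6, C7, C9, C10, C11 → 6 sp2 carbons.

6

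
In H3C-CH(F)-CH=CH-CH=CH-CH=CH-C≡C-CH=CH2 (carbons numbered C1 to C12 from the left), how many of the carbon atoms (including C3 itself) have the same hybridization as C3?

C3 is sp2 (one π bond).
C1: sp3
C2: sp3
C3: sp2 ✓
C4: sp2 ✓
C5: sp2 ✓
C6: sp2 ✓
C7: sp2 ✓
C8: sp2 ✓
C9: sp
C10: sp
C11: sp2 ✓
C12: sp2 ✓
8 carbons are sp2.

8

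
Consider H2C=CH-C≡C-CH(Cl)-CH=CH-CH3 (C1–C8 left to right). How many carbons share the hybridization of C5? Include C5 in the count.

C5 is sp3 (only σ bonds).
C1: sp2
C2: sp2
C3: sp
C4: sp
C5: sp3 ✓
C6: sp2
C7: sp2
C8: sp3 ✓
2 carbons are sp3.

2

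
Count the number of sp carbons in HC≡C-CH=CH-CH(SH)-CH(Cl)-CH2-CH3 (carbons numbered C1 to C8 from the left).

C1: sp ✓
C2: sp ✓
C3: sp2
C4: sp2
C5: sp3
C6: sp3
C7: sp3
C8: sp3
C1, C2 → 2 sp carbons.

2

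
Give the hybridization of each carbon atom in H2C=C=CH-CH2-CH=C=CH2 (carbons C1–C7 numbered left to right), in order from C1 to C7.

C1 (3 σ bonds, plus one π bond) has steric number 3: sp2.
C2 (2 σ bonds, plus two π bonds) has steric number 2: sp.
C3 — 3 σ bonds, plus one π bond. Steric number 3, so sp2.
C4 — 4 σ bonds. Steric number 4, so sp3.
C5 carries 3 σ bonds, plus one π bond, giving a steric number of 3, so it is sp2.
C6 is sp: 2 σ bonds, plus two π bonds, 2 electron-density regions.
C7 (3 σ bonds, plus one π bond) has steric number 3: sp2.

C1 sp2, C2 sp, C3 sp2, C4 sp3, C5 sp2, C6 sp, C7 sp2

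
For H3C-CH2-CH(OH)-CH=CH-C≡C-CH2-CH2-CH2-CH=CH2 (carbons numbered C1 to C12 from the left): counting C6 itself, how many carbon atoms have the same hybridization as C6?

C6 is sp (two π bonds).
C1: sp3
C2: sp3
C3: sp3
C4: sp2
C5: sp2
C6: sp ✓
C7: sp ✓
C8: sp3
C9: sp3
C10: sp3
C11: sp2
C12: sp2
2 carbons are sp.

2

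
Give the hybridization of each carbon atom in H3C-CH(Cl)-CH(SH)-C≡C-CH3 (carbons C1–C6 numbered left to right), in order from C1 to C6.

C1: 4 σ bonds; 4 regions of electron density → sp3.
C2: 4 σ bonds; 4 regions of electron density → sp3.
C3 is sp3: 4 σ bonds, 4 electron-density regions.
C4 (2 σ bonds, plus two π bonds) has steric number 2: sp.
C5 (2 σ bonds, plus two π bonds) has steric number 2: sp.
C6: 4 σ bonds; 4 regions of electron density → sp3.

C1 sp3, C2 sp3, C3 sp3, C4 sp, C5 sp, C6 sp3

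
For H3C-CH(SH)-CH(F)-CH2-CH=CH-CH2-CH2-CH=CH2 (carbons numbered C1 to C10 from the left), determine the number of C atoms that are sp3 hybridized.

C1: sp3 ✓
C2: sp3 ✓
C3: sp3 ✓
C4: sp3 ✓
C5: sp2
C6: sp2
C7: sp3 ✓
C8: sp3 ✓
C9: sp2
C10: sp2
C1, C2, C3, C4, C7, C8 → 6 sp3 carbons.

6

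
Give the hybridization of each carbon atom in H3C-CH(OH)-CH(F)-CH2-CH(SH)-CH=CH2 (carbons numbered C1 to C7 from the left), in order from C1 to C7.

C1 sp3, C2 sp3, C3 sp3, C4 sp3, C5 sp3, C6 sp2, C7 sp2

C1: 4 σ bonds — 4 electron domains, sp3.
C2 has 4 σ bonds: steric number 4 → sp3.
C3 carries 4 σ bonds, giving a steric number of 4, so it is sp3.
C4 (4 σ bonds) has steric number 4: sp3.
C5 is sp3: 4 σ bonds, 4 electron-density regions.
C6: 3 σ bonds, plus one π bond; 3 regions of electron density → sp2.
C7 — 3 σ bonds, plus one π bond. Steric number 3, so sp2.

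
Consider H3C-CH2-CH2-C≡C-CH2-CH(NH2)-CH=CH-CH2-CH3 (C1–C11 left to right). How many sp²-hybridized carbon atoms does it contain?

C1: sp3
C2: sp3
C3: sp3
C4: sp
C5: sp
C6: sp3
C7: sp3
C8: sp2 ✓
C9: sp2 ✓
C10: sp3
C11: sp3
C8, C9 → 2 sp2 carbons.

2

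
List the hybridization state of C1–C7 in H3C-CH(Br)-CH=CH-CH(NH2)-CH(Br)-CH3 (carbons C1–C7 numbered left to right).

C1 (4 σ bonds) has steric number 4: sp3.
C2 is sp3: 4 σ bonds, 4 electron-density regions.
C3 has 3 σ bonds, plus one π bond: steric number 3 → sp2.
C4: 3 σ bonds, plus one π bond — 3 electron domains, sp2.
C5 — 4 σ bonds. Steric number 4, so sp3.
C6: 4 σ bonds; 4 regions of electron density → sp3.
C7: 4 σ bonds — 4 electron domains, sp3.

C1 sp3, C2 sp3, C3 sp2, C4 sp2, C5 sp3, C6 sp3, C7 sp3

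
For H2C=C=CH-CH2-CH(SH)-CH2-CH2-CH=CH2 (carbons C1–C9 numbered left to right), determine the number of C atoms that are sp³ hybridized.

C1: sp2
C2: sp
C3: sp2
C4: sp3 ✓
C5: sp3 ✓
C6: sp3 ✓
C7: sp3 ✓
C8: sp2
C9: sp2
C4, C5, C6, C7 → 4 sp3 carbons.

4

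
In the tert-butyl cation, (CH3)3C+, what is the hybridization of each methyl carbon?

sp³

Each methyl carbon has 4 σ bonds: steric number 4 → sp3.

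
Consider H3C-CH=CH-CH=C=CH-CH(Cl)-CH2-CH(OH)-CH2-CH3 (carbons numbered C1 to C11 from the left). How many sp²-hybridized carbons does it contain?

4

C1: sp3
C2: sp2 ✓
C3: sp2 ✓
C4: sp2 ✓
C5: sp
C6: sp2 ✓
C7: sp3
C8: sp3
C9: sp3
C10: sp3
C11: sp3
C2, C3, C4, C6 → 4 sp2 carbons.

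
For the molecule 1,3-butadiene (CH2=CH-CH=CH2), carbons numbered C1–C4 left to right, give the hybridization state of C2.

C2 — 3 σ bonds, plus one π bond. Steric number 3, so sp2.

sp²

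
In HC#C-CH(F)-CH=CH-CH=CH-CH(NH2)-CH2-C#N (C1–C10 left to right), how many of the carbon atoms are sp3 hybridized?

C1: sp
C2: sp
C3: sp3 ✓
C4: sp2
C5: sp2
C6: sp2
C7: sp2
C8: sp3 ✓
C9: sp3 ✓
C10: sp
C3, C8, C9 → 3 sp3 carbons.

3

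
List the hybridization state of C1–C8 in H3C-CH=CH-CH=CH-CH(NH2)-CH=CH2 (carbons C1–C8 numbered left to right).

C1 (4 σ bonds) has steric number 4: sp3.
C2 has 3 σ bonds, plus one π bond: steric number 3 → sp2.
C3 is sp2: 3 σ bonds, plus one π bond, 3 electron-density regions.
C4 carries 3 σ bonds, plus one π bond, giving a steric number of 3, so it is sp2.
C5 — 3 σ bonds, plus one π bond. Steric number 3, so sp2.
C6: 4 σ bonds — 4 electron domains, sp3.
C7 has 3 σ bonds, plus one π bond: steric number 3 → sp2.
C8 — 3 σ bonds, plus one π bond. Steric number 3, so sp2.

C1 sp3, C2 sp2, C3 sp2, C4 sp2, C5 sp2, C6 sp3, C7 sp2, C8 sp2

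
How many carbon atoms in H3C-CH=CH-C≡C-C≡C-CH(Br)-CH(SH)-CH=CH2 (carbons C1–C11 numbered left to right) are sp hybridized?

C1: sp3
C2: sp2
C3: sp2
C4: sp ✓
C5: sp ✓
C6: sp ✓
C7: sp ✓
C8: sp3
C9: sp3
C10: sp2
C11: sp2
C4, C5, C6, C7 → 4 sp carbons.

4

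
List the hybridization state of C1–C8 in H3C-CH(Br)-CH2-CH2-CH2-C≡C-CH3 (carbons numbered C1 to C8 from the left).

C1 carries 4 σ bonds, giving a steric number of 4, so it is sp3.
C2 carries 4 σ bonds, giving a steric number of 4, so it is sp3.
C3 — 4 σ bonds. Steric number 4, so sp3.
C4 is sp3: 4 σ bonds, 4 electron-density regions.
C5 has 4 σ bonds: steric number 4 → sp3.
C6 is sp: 2 σ bonds, plus two π bonds, 2 electron-density regions.
C7 — 2 σ bonds, plus two π bonds. Steric number 2, so sp.
C8: 4 σ bonds; 4 regions of electron density → sp3.

C1 sp3, C2 sp3, C3 sp3, C4 sp3, C5 sp3, C6 sp, C7 sp, C8 sp3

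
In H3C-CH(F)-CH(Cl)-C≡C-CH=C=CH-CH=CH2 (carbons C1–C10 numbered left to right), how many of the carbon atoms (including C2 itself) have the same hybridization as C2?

C2 is sp3 (only σ bonds).
C1: sp3 ✓
C2: sp3 ✓
C3: sp3 ✓
C4: sp
C5: sp
C6: sp2
C7: sp
C8: sp2
C9: sp2
C10: sp2
3 carbons are sp3.

3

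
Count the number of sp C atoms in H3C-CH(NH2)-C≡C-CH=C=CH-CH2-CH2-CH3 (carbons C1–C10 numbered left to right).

C1: sp3
C2: sp3
C3: sp ✓
C4: sp ✓
C5: sp2
C6: sp ✓
C7: sp2
C8: sp3
C9: sp3
C10: sp3
C3, C4, C6 → 3 sp carbons.

3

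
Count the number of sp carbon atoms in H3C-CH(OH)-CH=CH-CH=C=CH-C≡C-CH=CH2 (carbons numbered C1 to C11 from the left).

C1: sp3
C2: sp3
C3: sp2
C4: sp2
C5: sp2
C6: sp ✓
C7: sp2
C8: sp ✓
C9: sp ✓
C10: sp2
C11: sp2
C6, C8, C9 → 3 sp carbons.

3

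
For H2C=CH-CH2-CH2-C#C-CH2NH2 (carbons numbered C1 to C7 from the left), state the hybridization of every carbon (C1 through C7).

C1 (3 σ bonds, plus one π bond) has steric number 3: sp2.
C2 — 3 σ bonds, plus one π bond. Steric number 3, so sp2.
C3 (4 σ bonds) has steric number 4: sp3.
C4: 4 σ bonds — 4 electron domains, sp3.
C5 (2 σ bonds, plus two π bonds) has steric number 2: sp.
C6 has 2 σ bonds, plus two π bonds: steric number 2 → sp.
C7: 4 σ bonds; 4 regions of electron density → sp3.

C1 sp2, C2 sp2, C3 sp3, C4 sp3, C5 sp, C6 sp, C7 sp3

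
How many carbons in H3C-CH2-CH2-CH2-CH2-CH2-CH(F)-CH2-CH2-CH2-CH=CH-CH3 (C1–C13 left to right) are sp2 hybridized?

2

C1: sp3
C2: sp3
C3: sp3
C4: sp3
C5: sp3
C6: sp3
C7: sp3
C8: sp3
C9: sp3
C10: sp3
C11: sp2 ✓
C12: sp2 ✓
C13: sp3
C11, C12 → 2 sp2 carbons.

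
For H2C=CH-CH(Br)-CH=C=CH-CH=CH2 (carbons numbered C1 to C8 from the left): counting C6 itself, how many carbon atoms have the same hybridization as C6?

C6 is sp2 (one π bond).
C1: sp2 ✓
C2: sp2 ✓
C3: sp3
C4: sp2 ✓
C5: sp
C6: sp2 ✓
C7: sp2 ✓
C8: sp2 ✓
6 carbons are sp2.

6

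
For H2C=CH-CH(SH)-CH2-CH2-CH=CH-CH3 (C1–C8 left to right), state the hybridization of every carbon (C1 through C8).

C1 carries 3 σ bonds, plus one π bond, giving a steric number of 3, so it is sp2.
C2 (3 σ bonds, plus one π bond) has steric number 3: sp2.
C3 is sp3: 4 σ bonds, 4 electron-density regions.
C4: 4 σ bonds — 4 electron domains, sp3.
C5 is sp3: 4 σ bonds, 4 electron-density regions.
C6 is sp2: 3 σ bonds, plus one π bond, 3 electron-density regions.
C7 (3 σ bonds, plus one π bond) has steric number 3: sp2.
C8 is sp3: 4 σ bonds, 4 electron-density regions.

C1 sp2, C2 sp2, C3 sp3, C4 sp3, C5 sp3, C6 sp2, C7 sp2, C8 sp3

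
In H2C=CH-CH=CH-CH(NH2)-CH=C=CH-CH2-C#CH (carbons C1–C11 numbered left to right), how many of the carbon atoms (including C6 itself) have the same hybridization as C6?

6

C6 is sp2 (one π bond).
C1: sp2 ✓
C2: sp2 ✓
C3: sp2 ✓
C4: sp2 ✓
C5: sp3
C6: sp2 ✓
C7: sp
C8: sp2 ✓
C9: sp3
C10: sp
C11: sp
6 carbons are sp2.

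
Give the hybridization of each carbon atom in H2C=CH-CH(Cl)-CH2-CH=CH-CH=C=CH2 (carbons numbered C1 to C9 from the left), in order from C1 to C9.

C1 sp2, C2 sp2, C3 sp3, C4 sp3, C5 sp2, C6 sp2, C7 sp2, C8 sp, C9 sp2

C1 has 3 σ bonds, plus one π bond: steric number 3 → sp2.
C2 (3 σ bonds, plus one π bond) has steric number 3: sp2.
C3 (4 σ bonds) has steric number 4: sp3.
C4 is sp3: 4 σ bonds, 4 electron-density regions.
C5 — 3 σ bonds, plus one π bond. Steric number 3, so sp2.
C6 — 3 σ bonds, plus one π bond. Steric number 3, so sp2.
C7 has 3 σ bonds, plus one π bond: steric number 3 → sp2.
C8 (2 σ bonds, plus two π bonds) has steric number 2: sp.
C9 (3 σ bonds, plus one π bond) has steric number 3: sp2.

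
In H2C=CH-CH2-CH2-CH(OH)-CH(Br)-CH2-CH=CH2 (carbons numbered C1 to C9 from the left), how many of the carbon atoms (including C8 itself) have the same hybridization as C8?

C8 is sp2 (one π bond).
C1: sp2 ✓
C2: sp2 ✓
C3: sp3
C4: sp3
C5: sp3
C6: sp3
C7: sp3
C8: sp2 ✓
C9: sp2 ✓
4 carbons are sp2.

4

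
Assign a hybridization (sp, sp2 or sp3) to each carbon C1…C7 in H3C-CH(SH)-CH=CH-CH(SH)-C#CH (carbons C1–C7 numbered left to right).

C1 has 4 σ bonds: steric number 4 → sp3.
C2 — 4 σ bonds. Steric number 4, so sp3.
C3 — 3 σ bonds, plus one π bond. Steric number 3, so sp2.
C4: 3 σ bonds, plus one π bond — 3 electron domains, sp2.
C5 carries 4 σ bonds, giving a steric number of 4, so it is sp3.
C6 has 2 σ bonds, plus two π bonds: steric number 2 → sp.
C7 carries 2 σ bonds, plus two π bonds, giving a steric number of 2, so it is sp.

C1 sp3, C2 sp3, C3 sp2, C4 sp2, C5 sp3, C6 sp, C7 sp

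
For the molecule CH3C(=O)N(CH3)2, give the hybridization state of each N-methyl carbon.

sp^3

Each N-methyl carbon: 4 σ bonds — 4 electron domains, sp3.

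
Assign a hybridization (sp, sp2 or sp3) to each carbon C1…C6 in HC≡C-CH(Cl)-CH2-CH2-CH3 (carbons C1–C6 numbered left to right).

C1 sp, C2 sp, C3 sp3, C4 sp3, C5 sp3, C6 sp3

C1 (2 σ bonds, plus two π bonds) has steric number 2: sp.
C2: 2 σ bonds, plus two π bonds — 2 electron domains, sp.
C3 is sp3: 4 σ bonds, 4 electron-density regions.
C4: 4 σ bonds — 4 electron domains, sp3.
C5 carries 4 σ bonds, giving a steric number of 4, so it is sp3.
C6 has 4 σ bonds: steric number 4 → sp3.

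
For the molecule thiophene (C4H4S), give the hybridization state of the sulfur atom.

Analogous to furan: one S lone pair in the aromatic π system, S is sp2.

sp^2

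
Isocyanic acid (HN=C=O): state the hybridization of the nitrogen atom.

sp^2

The nitrogen atom is sp2: 2 σ bonds and 1 lone pair, plus one π bond, 3 electron-density regions.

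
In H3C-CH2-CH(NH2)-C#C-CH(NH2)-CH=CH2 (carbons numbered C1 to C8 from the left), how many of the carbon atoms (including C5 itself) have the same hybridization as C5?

2

C5 is sp (two π bonds).
C1: sp3
C2: sp3
C3: sp3
C4: sp ✓
C5: sp ✓
C6: sp3
C7: sp2
C8: sp2
2 carbons are sp.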